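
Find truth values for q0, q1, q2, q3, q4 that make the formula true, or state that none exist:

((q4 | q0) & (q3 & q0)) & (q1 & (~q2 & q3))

q0: True, q1: True, q2: False, q3: True, q4: False

  (q4 | q0) & (q3 & q0) = True
    q4 | q0 = True
    q3 & q0 = True
  q1 & (~q2 & q3) = True
    ~q2 & q3 = True
      ~q2 = True
Both conjuncts True, so the formula holds.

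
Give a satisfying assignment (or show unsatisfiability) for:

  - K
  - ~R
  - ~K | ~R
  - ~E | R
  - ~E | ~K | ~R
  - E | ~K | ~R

Unit clause (K) forces K = True.
Unit clause (~R) forces R = False.
In (~E | R) only ~E is left, so E = False.
Check each clause:
  (K): K holds.
  (~R): ~R holds.
  (~K | ~R): ~R holds.
  (~E | R): ~E holds.
  (~E | ~K | ~R): ~E holds.
  (E | ~K | ~R): ~R holds.
All clauses satisfied.

E=F, K=T, R=F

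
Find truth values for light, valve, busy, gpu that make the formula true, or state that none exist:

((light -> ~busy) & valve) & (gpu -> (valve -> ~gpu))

light: True; valve: True; busy: False; gpu: False

  (light -> ~busy) & valve = True
    light -> ~busy = True
      ~busy = True
  gpu -> (valve -> ~gpu) = True
    valve -> ~gpu = True
      ~gpu = True
Both conjuncts True, so the formula holds.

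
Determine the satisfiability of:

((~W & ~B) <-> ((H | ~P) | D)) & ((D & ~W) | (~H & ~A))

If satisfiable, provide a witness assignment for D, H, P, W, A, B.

D=T; H=F; P=T; W=F; A=T; B=F

  (~W & ~B) <-> ((H | ~P) | D) = True
    ~W & ~B = True
      ~W = True
      ~B = True
    (H | ~P) | D = True
      H | ~P = False
        ~P = False
  (D & ~W) | (~H & ~A) = True
    D & ~W = True
      ~W = True
    ~H & ~A = False
      ~H = True
      ~A = False
Both conjuncts True, so the formula holds.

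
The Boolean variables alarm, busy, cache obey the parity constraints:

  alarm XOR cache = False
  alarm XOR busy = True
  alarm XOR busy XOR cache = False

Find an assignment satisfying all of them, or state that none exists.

alarm=T, busy=F, cache=T

alarm XOR cache = T XOR T = False ✓
alarm XOR busy = T XOR F = True ✓
alarm XOR busy XOR cache = T XOR F XOR T = False ✓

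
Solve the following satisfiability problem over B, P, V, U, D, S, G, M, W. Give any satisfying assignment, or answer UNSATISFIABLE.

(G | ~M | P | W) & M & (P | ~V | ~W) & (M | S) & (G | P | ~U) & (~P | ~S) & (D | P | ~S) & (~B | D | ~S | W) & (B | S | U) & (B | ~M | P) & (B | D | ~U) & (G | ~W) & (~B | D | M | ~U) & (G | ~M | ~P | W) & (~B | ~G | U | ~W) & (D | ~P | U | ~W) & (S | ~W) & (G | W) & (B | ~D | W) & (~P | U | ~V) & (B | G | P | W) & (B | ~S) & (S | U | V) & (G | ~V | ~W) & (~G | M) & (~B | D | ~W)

B = True, P = True, V = False, U = True, D = False, S = False, G = True, M = True, W = False

Unit clause (M) forces M = True.
Set B = True.
Set P = True.
  then (~P | ~S) forces S = False.
  then (S | ~W) forces W = False.
  then (G | W) forces G = True.
Set V = False.
  then (S | U | V) forces U = True.
Set D = False.
All clauses satisfied.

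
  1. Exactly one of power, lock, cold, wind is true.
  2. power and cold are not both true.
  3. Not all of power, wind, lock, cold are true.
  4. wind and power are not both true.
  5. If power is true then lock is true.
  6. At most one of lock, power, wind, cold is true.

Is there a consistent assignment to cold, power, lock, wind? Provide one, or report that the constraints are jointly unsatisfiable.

cold=F; power=F; lock=F; wind=T

  (1) {power, lock, cold, wind}: 1 true — exactly one ✓
  (2) power=F, cold=F — not both ✓
  (3) {power, wind, lock, cold}: 1/4 true — not all ✓
  (4) wind=T, power=F — not both ✓
  (5) power=F ⇒ lock: vacuous ✓
  (6) {lock, power, wind, cold}: 1 true — at most one ✓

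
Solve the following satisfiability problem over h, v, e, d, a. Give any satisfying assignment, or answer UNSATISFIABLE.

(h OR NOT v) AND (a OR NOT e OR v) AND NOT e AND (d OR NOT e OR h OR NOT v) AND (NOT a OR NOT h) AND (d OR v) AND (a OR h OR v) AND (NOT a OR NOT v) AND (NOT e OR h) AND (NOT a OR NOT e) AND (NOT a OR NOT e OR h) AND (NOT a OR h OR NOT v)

Unit clause (NOT e) forces e = False.
Set h = True.
  then (NOT a OR NOT h) forces a = False.
Set v = True.
Set d = False.
All clauses satisfied.

h: True, v: True, e: False, d: False, a: False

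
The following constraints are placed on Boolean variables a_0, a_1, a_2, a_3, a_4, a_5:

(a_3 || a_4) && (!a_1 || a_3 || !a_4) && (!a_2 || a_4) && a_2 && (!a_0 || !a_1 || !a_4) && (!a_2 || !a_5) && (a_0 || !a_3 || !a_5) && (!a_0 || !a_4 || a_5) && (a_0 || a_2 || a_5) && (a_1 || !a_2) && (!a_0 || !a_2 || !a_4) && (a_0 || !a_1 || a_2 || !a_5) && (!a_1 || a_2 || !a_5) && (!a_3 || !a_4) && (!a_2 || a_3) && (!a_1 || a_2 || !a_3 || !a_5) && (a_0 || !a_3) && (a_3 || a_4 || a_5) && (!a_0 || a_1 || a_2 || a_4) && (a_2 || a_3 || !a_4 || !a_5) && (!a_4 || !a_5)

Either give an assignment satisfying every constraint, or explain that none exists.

UNSATISFIABLE

Case a_1 = True:
  (a_2) forces a_2 = True.
  (!a_2 || a_4) forces a_4 = True.
  (!a_1 || a_3 || !a_4) forces a_3 = True.
  Clause (!a_3 || !a_4) is falsified — contradiction.
Case a_1 = False:
  (a_2) forces a_2 = True.
  Clause (a_1 || !a_2) is falsified — contradiction.
Both cases fail, so the formula is unsatisfiable.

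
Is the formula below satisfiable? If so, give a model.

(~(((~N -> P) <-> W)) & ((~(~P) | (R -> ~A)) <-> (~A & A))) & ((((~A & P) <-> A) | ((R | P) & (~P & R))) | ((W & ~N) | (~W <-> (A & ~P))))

W: False; A: True; N: True; R: True; P: False

  ~(((~N -> P) <-> W)) & ((~(~P) | (R -> ~A)) <-> (~A & A)) = True
    ~(((~N -> P) <-> W)) = True
      (~N -> P) <-> W = False
        ~N -> P = True
          ~N = False
    (~(~P) | (R -> ~A)) <-> (~A & A) = True
      ~(~P) | (R -> ~A) = False
        ~(~P) = False
          ~P = True
        R -> ~A = False
          ~A = False
      ~A & A = False
        ~A = False
  (((~A & P) <-> A) | ((R | P) & (~P & R))) | ((W & ~N) | (~W <-> (A & ~P))) = True
    ((~A & P) <-> A) | ((R | P) & (~P & R)) = True
      (~A & P) <-> A = False
        ~A & P = False
          ~A = False
      (R | P) & (~P & R) = True
        R | P = True
        ~P & R = True
          ~P = True
    (W & ~N) | (~W <-> (A & ~P)) = True
      W & ~N = False
        ~N = False
      ~W <-> (A & ~P) = True
        ~W = True
        A & ~P = True
          ~P = True
Both conjuncts True, so the formula holds.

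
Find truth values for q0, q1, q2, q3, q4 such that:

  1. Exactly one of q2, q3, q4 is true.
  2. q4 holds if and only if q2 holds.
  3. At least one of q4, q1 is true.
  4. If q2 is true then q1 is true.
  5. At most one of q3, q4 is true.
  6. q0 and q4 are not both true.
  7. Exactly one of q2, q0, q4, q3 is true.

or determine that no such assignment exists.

q0=F, q1=T, q2=F, q3=T, q4=F

  (1) {q2, q3, q4}: 1 true — exactly one ✓
  (2) q4=F, q2=F — same ✓
  (3) {q4, q1}: 1 true — at least one ✓
  (4) q2=F ⇒ q1: vacuous ✓
  (5) {q3, q4}: 1 true — at most one ✓
  (6) q0=F, q4=F — not both ✓
  (7) {q2, q0, q4, q3}: 1 true — exactly one ✓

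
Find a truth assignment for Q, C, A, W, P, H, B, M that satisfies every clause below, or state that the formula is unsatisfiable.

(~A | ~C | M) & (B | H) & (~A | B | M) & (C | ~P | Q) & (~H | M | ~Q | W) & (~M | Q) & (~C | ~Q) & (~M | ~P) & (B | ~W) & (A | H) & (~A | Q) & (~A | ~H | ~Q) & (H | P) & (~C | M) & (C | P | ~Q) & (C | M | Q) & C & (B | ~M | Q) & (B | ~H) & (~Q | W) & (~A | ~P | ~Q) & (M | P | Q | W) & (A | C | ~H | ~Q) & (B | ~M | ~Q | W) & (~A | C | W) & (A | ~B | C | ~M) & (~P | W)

Case C = True:
  (~C | ~Q) forces Q = False.
  (~M | Q) forces M = False.
  Clause (~C | M) is falsified — contradiction.
Case C = False:
  Clause (C) is falsified — contradiction.
Both cases fail, so the formula is unsatisfiable.

Unsatisfiable — no assignment works.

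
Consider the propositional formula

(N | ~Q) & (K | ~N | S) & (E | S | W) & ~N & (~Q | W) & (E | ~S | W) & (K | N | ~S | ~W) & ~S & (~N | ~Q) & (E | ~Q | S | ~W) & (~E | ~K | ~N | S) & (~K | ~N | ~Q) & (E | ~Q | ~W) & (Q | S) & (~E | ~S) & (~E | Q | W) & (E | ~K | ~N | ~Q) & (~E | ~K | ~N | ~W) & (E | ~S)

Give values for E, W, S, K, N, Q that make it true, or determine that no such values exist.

Case S = True:
  Clause (~S) is falsified — contradiction.
Case S = False:
  (~N) forces N = False.
  (N | ~Q) forces Q = False.
  Clause (Q | S) is falsified — contradiction.
Both cases fail, so the formula is unsatisfiable.

The formula is unsatisfiable.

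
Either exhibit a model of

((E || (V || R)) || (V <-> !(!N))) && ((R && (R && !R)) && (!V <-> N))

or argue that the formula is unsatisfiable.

Case R = True: the conjunct !R is False.
Case R = False: the conjunct R is False.
Both cases fail — unsatisfiable.

Unsatisfiable — no assignment works.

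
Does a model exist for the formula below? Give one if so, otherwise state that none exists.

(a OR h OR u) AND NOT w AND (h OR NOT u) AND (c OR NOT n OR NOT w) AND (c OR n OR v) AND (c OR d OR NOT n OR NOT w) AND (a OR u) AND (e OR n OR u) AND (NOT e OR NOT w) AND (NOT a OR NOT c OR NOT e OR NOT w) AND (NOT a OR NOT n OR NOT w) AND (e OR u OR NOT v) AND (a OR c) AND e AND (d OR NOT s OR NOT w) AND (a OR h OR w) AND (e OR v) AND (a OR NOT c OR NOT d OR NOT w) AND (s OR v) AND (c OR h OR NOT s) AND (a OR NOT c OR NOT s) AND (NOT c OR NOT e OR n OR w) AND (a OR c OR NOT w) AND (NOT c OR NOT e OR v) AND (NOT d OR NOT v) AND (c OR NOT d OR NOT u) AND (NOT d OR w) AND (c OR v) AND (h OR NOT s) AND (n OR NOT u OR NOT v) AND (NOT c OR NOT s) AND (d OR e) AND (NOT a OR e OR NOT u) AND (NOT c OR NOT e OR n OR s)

Unit clause (NOT w) forces w = False.
Unit clause (e) forces e = True.
In (NOT d OR w) only NOT d is left, so d = False.
Set s = False.
  then (s OR v) forces v = True.
Set h = True.
Set u = False.
  then (a OR u) forces a = True.
Set n = True.
Set c = True.
All clauses satisfied.

s = False, h = True, w = False, u = False, v = True, n = True, e = True, a = True, d = False, c = True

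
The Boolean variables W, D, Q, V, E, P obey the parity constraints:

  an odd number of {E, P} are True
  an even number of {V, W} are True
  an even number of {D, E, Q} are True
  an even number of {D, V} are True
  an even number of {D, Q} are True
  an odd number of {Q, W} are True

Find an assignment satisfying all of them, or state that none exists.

Unsatisfiable — no assignment works.

Adding constraints 2, 4, 5, 6 mod 2: every variable appears an even number of times on the left, so the left side is 0.
But the right sides sum to 1 (mod 2). 0 ≠ 1 — the system is inconsistent.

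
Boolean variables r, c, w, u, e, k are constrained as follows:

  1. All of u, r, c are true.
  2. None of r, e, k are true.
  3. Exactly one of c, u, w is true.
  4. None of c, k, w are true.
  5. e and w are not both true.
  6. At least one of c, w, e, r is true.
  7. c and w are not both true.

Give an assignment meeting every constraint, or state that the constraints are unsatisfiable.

UNSATISFIABLE

Case r = True:
  Constraint (2) is violated (r=T) — contradiction.
Case r = False:
  Constraint (1) is violated (r=F) — contradiction.
Both cases fail — unsatisfiable.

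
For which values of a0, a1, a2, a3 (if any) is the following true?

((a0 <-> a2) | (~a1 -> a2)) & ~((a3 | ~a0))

a0 = True; a1 = True; a2 = True; a3 = False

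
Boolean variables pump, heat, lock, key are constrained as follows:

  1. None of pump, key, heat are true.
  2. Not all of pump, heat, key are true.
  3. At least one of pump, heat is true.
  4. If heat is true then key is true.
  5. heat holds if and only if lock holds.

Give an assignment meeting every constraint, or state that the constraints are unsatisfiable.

The formula is unsatisfiable.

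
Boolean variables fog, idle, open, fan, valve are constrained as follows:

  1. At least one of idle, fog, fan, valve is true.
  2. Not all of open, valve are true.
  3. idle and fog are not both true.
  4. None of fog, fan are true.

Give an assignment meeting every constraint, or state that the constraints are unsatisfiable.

fog = False; idle = True; open = False; fan = False; valve = True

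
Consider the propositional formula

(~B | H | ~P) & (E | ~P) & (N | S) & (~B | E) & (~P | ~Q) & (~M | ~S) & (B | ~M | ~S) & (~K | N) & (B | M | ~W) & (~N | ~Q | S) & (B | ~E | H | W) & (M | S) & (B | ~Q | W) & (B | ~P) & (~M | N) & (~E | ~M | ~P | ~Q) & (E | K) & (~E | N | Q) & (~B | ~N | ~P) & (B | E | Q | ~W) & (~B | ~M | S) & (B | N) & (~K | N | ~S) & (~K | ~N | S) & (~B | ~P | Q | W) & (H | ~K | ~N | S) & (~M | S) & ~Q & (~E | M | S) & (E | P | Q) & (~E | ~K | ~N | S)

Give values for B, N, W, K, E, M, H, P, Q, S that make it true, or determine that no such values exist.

B=T, N=T, W=F, K=T, E=T, M=F, H=T, P=F, Q=F, S=T

Unit clause (~Q) forces Q = False.
Set B = True.
  then (~B | E) forces E = True.
  then (~E | N | Q) forces N = True.
  then (~B | ~N | ~P) forces P = False.
Set W = False.
Set K = True.
  then (~K | ~N | S) forces S = True.
  then (~M | ~S) forces M = False.
Set H = True.
All clauses satisfied.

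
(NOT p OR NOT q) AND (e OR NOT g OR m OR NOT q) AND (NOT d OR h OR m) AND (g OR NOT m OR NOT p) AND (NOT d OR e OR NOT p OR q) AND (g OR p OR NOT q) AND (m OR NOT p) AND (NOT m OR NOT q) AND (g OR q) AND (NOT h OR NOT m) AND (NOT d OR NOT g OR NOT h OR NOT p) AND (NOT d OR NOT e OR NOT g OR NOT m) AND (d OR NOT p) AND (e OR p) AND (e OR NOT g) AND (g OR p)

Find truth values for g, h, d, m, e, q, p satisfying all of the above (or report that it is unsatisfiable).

g=T; h=T; d=F; m=F; e=T; q=F; p=F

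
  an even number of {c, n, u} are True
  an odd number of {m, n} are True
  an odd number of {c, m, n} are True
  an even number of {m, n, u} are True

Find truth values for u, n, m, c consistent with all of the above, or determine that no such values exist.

u: True; n: True; m: False; c: False

{c, n, u}: 2 true → even ✓
{m, n}: 1 true → odd ✓
{c, m, n}: 1 true → odd ✓
{m, n, u}: 2 true → even ✓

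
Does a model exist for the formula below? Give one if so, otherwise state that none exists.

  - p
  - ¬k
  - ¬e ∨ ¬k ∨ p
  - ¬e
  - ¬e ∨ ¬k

e=F, k=F, p=T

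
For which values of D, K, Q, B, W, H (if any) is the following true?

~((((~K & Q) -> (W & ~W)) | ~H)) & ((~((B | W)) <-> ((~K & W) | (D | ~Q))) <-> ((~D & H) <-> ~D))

D: True; K: False; Q: True; B: False; W: False; H: True

  ~((((~K & Q) -> (W & ~W)) | ~H)) = True
    ((~K & Q) -> (W & ~W)) | ~H = False
      (~K & Q) -> (W & ~W) = False
        ~K & Q = True
          ~K = True
        W & ~W = False
          ~W = True
      ~H = False
  (~((B | W)) <-> ((~K & W) | (D | ~Q))) <-> ((~D & H) <-> ~D) = True
    ~((B | W)) <-> ((~K & W) | (D | ~Q)) = True
      ~((B | W)) = True
        B | W = False
      (~K & W) | (D | ~Q) = True
        ~K & W = False
          ~K = True
        D | ~Q = True
          ~Q = False
    (~D & H) <-> ~D = True
      ~D & H = False
        ~D = False
      ~D = False
Both conjuncts True, so the formula holds.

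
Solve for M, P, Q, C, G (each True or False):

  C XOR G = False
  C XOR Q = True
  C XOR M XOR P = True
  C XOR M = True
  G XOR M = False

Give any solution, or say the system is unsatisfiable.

UNSATISFIABLE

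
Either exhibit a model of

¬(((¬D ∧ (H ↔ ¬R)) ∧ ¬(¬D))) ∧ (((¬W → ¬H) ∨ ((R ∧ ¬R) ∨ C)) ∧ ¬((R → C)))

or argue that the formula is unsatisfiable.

R=T, D=F, H=T, C=F, W=T

  ¬(((¬D ∧ (H ↔ ¬R)) ∧ ¬(¬D))) = True
    (¬D ∧ (H ↔ ¬R)) ∧ ¬(¬D) = False
      ¬D ∧ (H ↔ ¬R) = False
        ¬D = True
        H ↔ ¬R = False
          ¬R = False
      ¬(¬D) = False
        ¬D = True
  ((¬W → ¬H) ∨ ((R ∧ ¬R) ∨ C)) ∧ ¬((R → C)) = True
    (¬W → ¬H) ∨ ((R ∧ ¬R) ∨ C) = True
      ¬W → ¬H = True
        ¬W = False
        ¬H = False
      (R ∧ ¬R) ∨ C = False
        R ∧ ¬R = False
          ¬R = False
    ¬((R → C)) = True
      R → C = False
Both conjuncts True, so the formula holds.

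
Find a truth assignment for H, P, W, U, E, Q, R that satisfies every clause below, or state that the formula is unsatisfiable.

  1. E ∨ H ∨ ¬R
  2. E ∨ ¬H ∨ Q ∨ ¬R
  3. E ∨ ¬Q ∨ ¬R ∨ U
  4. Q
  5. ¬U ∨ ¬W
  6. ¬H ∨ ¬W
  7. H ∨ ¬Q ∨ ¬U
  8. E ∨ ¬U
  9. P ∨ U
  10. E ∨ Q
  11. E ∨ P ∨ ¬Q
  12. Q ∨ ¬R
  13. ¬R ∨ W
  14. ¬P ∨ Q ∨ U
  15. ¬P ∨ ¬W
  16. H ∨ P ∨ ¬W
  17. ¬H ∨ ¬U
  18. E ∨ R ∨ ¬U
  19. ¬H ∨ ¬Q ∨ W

Unit clause (Q) forces Q = True.
Try H = True:
  (¬H ∨ ¬W) forces W = False.
  clause (¬H ∨ ¬Q ∨ W) is falsified — backtrack.
So H = False.
  then (H ∨ ¬Q ∨ ¬U) forces U = False.
  then (P ∨ U) forces P = True.
  then (¬P ∨ ¬W) forces W = False.
  then (¬R ∨ W) forces R = False.
Set E = False.
All clauses satisfied.

H: False, P: True, W: False, U: False, E: False, Q: True, R: False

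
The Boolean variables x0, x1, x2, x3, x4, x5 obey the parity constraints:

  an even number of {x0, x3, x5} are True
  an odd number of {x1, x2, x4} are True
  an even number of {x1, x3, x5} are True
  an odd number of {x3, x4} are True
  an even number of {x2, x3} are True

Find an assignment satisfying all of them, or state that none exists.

x0=F; x1=F; x2=F; x3=F; x4=T; x5=F

{x0, x3, x5}: 0 true → even ✓
{x1, x2, x4}: 1 true → odd ✓
{x1, x3, x5}: 0 true → even ✓
{x3, x4}: 1 true → odd ✓
{x2, x3}: 0 true → even ✓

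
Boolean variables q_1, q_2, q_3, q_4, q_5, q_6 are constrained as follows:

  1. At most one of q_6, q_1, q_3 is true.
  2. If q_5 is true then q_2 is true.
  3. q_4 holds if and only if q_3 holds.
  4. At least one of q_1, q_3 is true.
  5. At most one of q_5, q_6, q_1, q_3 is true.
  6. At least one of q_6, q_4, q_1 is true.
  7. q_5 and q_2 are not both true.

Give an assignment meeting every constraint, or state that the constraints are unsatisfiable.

q_1 = False, q_2 = False, q_3 = True, q_4 = True, q_5 = False, q_6 = False

  (1) {q_6, q_1, q_3}: 1 true — at most one ✓
  (2) q_5=F ⇒ q_2: vacuous ✓
  (3) q_4=T, q_3=T — same ✓
  (4) {q_1, q_3}: 1 true — at least one ✓
  (5) {q_5, q_6, q_1, q_3}: 1 true — at most one ✓
  (6) {q_6, q_4, q_1}: 1 true — at least one ✓
  (7) q_5=F, q_2=F — not both ✓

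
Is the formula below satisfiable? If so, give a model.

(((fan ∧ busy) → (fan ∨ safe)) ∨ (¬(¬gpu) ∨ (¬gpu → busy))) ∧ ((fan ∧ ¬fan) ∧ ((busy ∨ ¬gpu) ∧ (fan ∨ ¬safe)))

The formula is unsatisfiable.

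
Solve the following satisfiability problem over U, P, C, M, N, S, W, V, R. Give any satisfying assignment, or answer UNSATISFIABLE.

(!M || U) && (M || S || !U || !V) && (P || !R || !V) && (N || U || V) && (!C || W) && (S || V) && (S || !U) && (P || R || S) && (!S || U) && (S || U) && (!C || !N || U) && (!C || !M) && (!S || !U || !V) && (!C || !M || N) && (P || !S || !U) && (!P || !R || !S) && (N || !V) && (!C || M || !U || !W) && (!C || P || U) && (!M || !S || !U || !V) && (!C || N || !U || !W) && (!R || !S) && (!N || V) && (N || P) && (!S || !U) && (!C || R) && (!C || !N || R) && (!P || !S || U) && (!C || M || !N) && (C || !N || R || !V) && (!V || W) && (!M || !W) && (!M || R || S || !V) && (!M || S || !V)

The formula is unsatisfiable.

Case U = True:
  (S || !U) forces S = True.
  Clause (!S || !U) is falsified — contradiction.
Case U = False:
  (!M || U) forces M = False.
  (!S || U) forces S = False.
  Clause (S || U) is falsified — contradiction.
Both cases fail, so the formula is unsatisfiable.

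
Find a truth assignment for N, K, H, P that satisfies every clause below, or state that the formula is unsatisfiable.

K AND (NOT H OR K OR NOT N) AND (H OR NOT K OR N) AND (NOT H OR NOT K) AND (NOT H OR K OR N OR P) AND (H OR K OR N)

Unit clause (K) forces K = True.
In (NOT H OR NOT K) only NOT H is left, so H = False.
In (H OR NOT K OR N) only N is left, so N = True.
Set P = False.
Check each clause:
  (K): K holds.
  (NOT H OR K OR NOT N): NOT H holds.
  (H OR NOT K OR N): N holds.
  (NOT H OR NOT K): NOT H holds.
  (NOT H OR K OR N OR P): NOT H holds.
  (H OR K OR N): K holds.
All clauses satisfied.

N = True; K = True; H = False; P = False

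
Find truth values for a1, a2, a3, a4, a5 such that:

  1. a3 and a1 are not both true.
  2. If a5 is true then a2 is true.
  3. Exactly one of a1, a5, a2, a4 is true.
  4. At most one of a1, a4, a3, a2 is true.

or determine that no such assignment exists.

a1: False; a2: False; a3: False; a4: True; a5: False

  (1) a3=F, a1=F — not both ✓
  (2) a5=F ⇒ a2: vacuous ✓
  (3) {a1, a5, a2, a4}: 1 true — exactly one ✓
  (4) {a1, a4, a3, a2}: 1 true — at most one ✓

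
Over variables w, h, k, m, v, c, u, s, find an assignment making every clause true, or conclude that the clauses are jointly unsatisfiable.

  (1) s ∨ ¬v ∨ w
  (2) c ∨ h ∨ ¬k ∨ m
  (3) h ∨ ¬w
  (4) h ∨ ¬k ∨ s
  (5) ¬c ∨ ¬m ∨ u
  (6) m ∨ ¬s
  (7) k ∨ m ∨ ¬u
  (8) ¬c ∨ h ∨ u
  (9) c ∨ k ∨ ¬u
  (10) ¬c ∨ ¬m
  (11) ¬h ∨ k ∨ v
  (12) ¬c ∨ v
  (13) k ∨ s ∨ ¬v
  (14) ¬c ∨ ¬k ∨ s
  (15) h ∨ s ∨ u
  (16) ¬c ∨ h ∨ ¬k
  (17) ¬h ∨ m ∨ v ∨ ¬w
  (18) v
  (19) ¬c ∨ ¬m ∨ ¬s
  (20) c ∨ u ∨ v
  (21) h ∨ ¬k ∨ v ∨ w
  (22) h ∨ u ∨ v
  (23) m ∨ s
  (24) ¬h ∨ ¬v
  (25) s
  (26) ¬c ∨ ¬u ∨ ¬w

Unit clause (v) forces v = True.
In (¬h ∨ ¬v) only ¬h is left, so h = False.
Unit clause (s) forces s = True.
In (h ∨ ¬w) only ¬w is left, so w = False.
In (m ∨ ¬s) only m is left, so m = True.
In (¬c ∨ ¬m) only ¬c is left, so c = False.
Set k = True.
Set u = True.
All clauses satisfied.

w: False, h: False, k: True, m: True, v: True, c: False, u: True, s: True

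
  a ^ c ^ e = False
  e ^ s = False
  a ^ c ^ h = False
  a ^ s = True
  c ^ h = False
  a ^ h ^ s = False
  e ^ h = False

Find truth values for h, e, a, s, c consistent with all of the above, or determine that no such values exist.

h = True, e = True, a = False, s = True, c = True

a ^ c ^ e = F ^ T ^ T = False ✓
e ^ s = T ^ T = False ✓
a ^ c ^ h = F ^ T ^ T = False ✓
a ^ s = F ^ T = True ✓
c ^ h = T ^ T = False ✓
a ^ h ^ s = F ^ T ^ T = False ✓
e ^ h = T ^ T = False ✓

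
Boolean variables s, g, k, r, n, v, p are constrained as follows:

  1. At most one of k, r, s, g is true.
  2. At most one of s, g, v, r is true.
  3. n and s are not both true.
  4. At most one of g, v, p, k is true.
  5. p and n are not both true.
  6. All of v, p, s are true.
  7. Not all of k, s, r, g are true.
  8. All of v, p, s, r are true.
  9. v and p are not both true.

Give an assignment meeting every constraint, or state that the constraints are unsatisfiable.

UNSATISFIABLE

Case v = True:
  (2) with v=T forces s = False.
  Constraint (6) is violated (s=F) — contradiction.
Case v = False:
  Constraint (6) is violated (v=F) — contradiction.
Both cases fail — unsatisfiable.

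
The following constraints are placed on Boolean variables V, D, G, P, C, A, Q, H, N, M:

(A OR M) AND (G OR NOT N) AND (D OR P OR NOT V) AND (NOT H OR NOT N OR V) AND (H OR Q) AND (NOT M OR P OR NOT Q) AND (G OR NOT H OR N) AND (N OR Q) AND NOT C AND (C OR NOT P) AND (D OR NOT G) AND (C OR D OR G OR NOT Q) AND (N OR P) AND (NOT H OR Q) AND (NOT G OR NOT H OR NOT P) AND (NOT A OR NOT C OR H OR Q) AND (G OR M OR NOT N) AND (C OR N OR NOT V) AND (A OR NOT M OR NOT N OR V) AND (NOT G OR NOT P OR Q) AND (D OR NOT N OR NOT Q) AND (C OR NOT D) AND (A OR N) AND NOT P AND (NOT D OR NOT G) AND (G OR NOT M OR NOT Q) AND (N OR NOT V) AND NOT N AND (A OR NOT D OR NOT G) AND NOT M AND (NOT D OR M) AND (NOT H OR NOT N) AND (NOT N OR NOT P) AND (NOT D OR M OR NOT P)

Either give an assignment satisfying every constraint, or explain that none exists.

The formula is unsatisfiable.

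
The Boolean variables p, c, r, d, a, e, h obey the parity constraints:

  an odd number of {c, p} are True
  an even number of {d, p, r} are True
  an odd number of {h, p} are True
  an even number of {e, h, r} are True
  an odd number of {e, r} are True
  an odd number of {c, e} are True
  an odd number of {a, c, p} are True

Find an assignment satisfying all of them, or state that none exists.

p: False; c: True; r: True; d: True; a: False; e: False; h: True

{c, p}: 1 true → odd ✓
{d, p, r}: 2 true → even ✓
{h, p}: 1 true → odd ✓
{e, h, r}: 2 true → even ✓
{e, r}: 1 true → odd ✓
{c, e}: 1 true → odd ✓
{a, c, p}: 1 true → odd ✓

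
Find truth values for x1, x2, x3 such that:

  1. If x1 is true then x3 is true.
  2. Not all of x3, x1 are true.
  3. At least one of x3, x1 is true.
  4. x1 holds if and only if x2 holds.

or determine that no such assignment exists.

x1=F; x2=F; x3=T

  (1) x1=F ⇒ x3: vacuous ✓
  (2) {x3, x1}: 1/2 true — not all ✓
  (3) {x3, x1}: 1 true — at least one ✓
  (4) x1=F, x2=F — same ✓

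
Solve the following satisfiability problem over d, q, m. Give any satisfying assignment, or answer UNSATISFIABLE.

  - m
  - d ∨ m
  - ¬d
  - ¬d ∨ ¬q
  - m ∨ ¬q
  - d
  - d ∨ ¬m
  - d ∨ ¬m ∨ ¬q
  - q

The formula is unsatisfiable.

Case d = True:
  Clause (¬d) is falsified — contradiction.
Case d = False:
  Clause (d) is falsified — contradiction.
Both cases fail, so the formula is unsatisfiable.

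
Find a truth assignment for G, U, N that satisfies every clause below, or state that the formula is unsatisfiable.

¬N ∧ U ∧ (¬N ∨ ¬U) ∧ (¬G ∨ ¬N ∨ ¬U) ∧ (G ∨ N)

G = True, U = True, N = False

Unit clause (¬N) forces N = False.
Unit clause (U) forces U = True.
In (G ∨ N) only G is left, so G = True.
Check each clause:
  (¬N): ¬N holds.
  (U): U holds.
  (¬N ∨ ¬U): ¬N holds.
  (¬G ∨ ¬N ∨ ¬U): ¬N holds.
  (G ∨ N): G holds.
All clauses satisfied.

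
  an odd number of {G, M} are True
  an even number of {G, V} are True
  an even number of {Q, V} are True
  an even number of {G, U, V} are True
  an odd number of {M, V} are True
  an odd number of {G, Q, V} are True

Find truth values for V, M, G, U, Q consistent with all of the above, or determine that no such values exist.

V = True; M = False; G = True; U = False; Q = True

{G, M}: 1 true → odd ✓
{G, V}: 2 true → even ✓
{Q, V}: 2 true → even ✓
{G, U, V}: 2 true → even ✓
{M, V}: 1 true → odd ✓
{G, Q, V}: 3 true → odd ✓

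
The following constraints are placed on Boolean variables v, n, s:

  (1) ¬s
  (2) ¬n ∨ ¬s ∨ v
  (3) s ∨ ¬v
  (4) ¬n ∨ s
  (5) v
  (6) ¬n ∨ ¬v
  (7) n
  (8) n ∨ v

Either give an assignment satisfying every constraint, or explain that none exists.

The formula is unsatisfiable.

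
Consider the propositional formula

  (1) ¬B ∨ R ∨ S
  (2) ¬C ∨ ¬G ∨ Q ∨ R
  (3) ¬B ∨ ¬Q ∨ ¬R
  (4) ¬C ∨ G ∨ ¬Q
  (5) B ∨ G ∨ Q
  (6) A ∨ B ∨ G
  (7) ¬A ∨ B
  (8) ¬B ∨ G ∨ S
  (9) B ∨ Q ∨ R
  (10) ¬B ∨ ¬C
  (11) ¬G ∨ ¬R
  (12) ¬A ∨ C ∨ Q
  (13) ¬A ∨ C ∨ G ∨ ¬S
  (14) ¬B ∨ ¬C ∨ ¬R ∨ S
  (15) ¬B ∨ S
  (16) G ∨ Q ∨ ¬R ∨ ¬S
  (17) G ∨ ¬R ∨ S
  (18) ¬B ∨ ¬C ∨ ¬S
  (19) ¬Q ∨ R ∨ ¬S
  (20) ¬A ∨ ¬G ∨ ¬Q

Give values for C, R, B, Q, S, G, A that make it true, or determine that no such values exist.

C: False; R: False; B: True; Q: False; S: True; G: True; A: False

Set C = False.
Set R = False.
Set B = True.
  then (¬B ∨ R ∨ S) forces S = True.
  then (¬Q ∨ R ∨ ¬S) forces Q = False.
  then (¬A ∨ C ∨ Q) forces A = False.
Set G = True.
All clauses satisfied.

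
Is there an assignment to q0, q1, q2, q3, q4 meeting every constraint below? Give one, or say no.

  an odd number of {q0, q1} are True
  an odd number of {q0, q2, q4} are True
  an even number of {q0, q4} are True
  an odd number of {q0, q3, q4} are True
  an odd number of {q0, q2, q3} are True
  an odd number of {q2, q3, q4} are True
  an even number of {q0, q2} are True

q0 = True, q1 = False, q2 = True, q3 = True, q4 = True

{q0, q1}: 1 true → odd ✓
{q0, q2, q4}: 3 true → odd ✓
{q0, q4}: 2 true → even ✓
{q0, q3, q4}: 3 true → odd ✓
{q0, q2, q3}: 3 true → odd ✓
{q2, q3, q4}: 3 true → odd ✓
{q0, q2}: 2 true → even ✓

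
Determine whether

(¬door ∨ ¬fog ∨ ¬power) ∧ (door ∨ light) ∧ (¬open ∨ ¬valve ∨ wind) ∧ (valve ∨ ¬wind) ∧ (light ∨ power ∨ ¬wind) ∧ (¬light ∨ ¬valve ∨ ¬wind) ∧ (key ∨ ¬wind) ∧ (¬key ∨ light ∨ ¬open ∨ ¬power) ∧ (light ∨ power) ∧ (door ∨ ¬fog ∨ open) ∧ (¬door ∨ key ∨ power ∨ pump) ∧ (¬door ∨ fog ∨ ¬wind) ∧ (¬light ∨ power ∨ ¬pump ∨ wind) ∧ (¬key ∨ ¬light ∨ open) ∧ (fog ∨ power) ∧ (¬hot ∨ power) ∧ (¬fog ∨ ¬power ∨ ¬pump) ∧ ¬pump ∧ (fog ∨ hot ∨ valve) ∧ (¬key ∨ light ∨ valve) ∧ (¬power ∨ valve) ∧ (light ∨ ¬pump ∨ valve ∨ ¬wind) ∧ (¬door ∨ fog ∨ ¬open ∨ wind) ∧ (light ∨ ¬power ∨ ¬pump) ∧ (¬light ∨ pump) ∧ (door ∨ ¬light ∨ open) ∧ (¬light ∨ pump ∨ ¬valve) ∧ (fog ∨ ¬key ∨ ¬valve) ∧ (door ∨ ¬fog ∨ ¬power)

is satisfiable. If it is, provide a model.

light = False, open = False, door = True, wind = False, pump = False, valve = True, key = False, fog = False, hot = True, power = True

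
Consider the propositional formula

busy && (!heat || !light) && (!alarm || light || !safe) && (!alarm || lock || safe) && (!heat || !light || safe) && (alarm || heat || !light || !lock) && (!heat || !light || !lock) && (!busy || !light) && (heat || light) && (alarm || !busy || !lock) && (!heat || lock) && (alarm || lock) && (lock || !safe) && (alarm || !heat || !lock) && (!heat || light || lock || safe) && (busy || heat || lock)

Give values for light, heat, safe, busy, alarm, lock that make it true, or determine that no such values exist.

light: False, heat: True, safe: False, busy: True, alarm: True, lock: True

Unit clause (busy) forces busy = True.
In (!busy || !light) only !light is left, so light = False.
In (heat || light) only heat is left, so heat = True.
In (!heat || lock) only lock is left, so lock = True.
In (alarm || !heat || !lock) only alarm is left, so alarm = True.
In (!alarm || light || !safe) only !safe is left, so safe = False.
All clauses satisfied.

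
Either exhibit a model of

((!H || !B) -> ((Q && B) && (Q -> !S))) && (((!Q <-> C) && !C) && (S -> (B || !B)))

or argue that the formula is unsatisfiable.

B=T, S=F, C=F, Q=T, H=F

  (!H || !B) -> ((Q && B) && (Q -> !S)) = True
    !H || !B = True
      !H = True
      !B = False
    (Q && B) && (Q -> !S) = True
      Q && B = True
      Q -> !S = True
        !S = True
  ((!Q <-> C) && !C) && (S -> (B || !B)) = True
    (!Q <-> C) && !C = True
      !Q <-> C = True
        !Q = False
      !C = True
    S -> (B || !B) = True
      B || !B = True
        !B = False
Both conjuncts True, so the formula holds.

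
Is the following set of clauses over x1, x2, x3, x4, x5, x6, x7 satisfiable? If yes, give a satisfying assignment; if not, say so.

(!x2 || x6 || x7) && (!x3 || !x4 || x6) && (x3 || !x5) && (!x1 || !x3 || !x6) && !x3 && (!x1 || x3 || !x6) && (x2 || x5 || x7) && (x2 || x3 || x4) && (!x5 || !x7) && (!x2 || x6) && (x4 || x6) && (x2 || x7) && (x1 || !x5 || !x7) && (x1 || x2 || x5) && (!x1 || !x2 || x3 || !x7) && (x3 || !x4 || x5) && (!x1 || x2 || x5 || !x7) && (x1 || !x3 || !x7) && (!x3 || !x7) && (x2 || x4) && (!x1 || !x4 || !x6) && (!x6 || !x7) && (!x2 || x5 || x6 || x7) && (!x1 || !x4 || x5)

x1 = False, x2 = True, x3 = False, x4 = False, x5 = False, x6 = True, x7 = False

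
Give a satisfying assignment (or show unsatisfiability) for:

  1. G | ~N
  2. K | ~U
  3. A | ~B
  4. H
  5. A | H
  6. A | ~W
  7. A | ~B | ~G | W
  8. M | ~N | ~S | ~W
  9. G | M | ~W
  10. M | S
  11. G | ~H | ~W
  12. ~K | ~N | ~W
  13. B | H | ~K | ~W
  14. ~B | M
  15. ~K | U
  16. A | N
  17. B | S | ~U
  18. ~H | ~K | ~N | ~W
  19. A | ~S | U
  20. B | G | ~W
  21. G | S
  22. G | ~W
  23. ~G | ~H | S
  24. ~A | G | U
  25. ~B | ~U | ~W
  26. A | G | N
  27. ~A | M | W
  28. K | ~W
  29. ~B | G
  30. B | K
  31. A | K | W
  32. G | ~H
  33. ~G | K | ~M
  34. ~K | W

W=T, N=F, A=T, M=T, H=T, B=F, G=T, K=T, S=T, U=T

Unit clause (H) forces H = True.
In (G | ~H) only G is left, so G = True.
In (~G | ~H | S) only S is left, so S = True.
Set W = True.
  then (A | ~W) forces A = True.
  then (K | ~W) forces K = True.
  then (~K | ~N | ~W) forces N = False.
  then (~K | U) forces U = True.
  then (~B | ~U | ~W) forces B = False.
Set M = True.
All clauses satisfied.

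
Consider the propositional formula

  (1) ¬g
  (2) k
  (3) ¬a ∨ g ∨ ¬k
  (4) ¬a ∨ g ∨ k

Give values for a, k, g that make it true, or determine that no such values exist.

a: False, k: True, g: False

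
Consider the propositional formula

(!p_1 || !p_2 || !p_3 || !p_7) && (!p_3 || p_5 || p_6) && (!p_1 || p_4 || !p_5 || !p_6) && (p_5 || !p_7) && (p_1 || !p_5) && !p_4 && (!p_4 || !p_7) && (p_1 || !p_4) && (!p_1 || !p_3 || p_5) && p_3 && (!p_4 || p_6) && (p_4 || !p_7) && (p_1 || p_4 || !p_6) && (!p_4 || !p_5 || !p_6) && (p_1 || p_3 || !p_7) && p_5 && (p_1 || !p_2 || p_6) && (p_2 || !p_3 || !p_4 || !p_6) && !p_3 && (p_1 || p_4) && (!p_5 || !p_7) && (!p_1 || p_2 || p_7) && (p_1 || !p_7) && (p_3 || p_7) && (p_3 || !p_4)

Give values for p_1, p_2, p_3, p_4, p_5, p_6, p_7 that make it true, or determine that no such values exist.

No satisfying assignment exists.

Case p_3 = True:
  Clause (!p_3) is falsified — contradiction.
Case p_3 = False:
  Clause (p_3) is falsified — contradiction.
Both cases fail, so the formula is unsatisfiable.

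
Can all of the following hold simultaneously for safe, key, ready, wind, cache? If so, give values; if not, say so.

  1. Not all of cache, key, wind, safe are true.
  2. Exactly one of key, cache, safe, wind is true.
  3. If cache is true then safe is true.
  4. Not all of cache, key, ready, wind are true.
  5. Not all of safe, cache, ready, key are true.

safe = False; key = True; ready = False; wind = False; cache = False

  (1) {cache, key, wind, safe}: 1/4 true — not all ✓
  (2) {key, cache, safe, wind}: 1 true — exactly one ✓
  (3) cache=F ⇒ safe: vacuous ✓
  (4) {cache, key, ready, wind}: 1/4 true — not all ✓
  (5) {safe, cache, ready, key}: 1/4 true — not all ✓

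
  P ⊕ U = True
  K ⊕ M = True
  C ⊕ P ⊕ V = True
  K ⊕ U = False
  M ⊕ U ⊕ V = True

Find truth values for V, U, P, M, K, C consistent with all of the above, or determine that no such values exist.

V = False, U = False, P = True, M = True, K = False, C = False

P ⊕ U = T ⊕ F = True ✓
K ⊕ M = F ⊕ T = True ✓
C ⊕ P ⊕ V = F ⊕ T ⊕ F = True ✓
K ⊕ U = F ⊕ F = False ✓
M ⊕ U ⊕ V = T ⊕ F ⊕ F = True ✓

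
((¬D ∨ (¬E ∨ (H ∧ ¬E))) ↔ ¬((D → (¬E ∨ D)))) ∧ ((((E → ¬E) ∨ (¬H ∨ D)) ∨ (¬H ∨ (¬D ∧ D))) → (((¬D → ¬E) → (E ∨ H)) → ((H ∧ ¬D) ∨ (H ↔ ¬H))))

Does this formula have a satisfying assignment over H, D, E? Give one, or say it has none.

The formula is unsatisfiable.

Case D = True: the formula simplifies to ¬((¬E ∨ (H ∧ ¬E))) ∧ ((E ∨ H) → (H ↔ ¬H)).
  E = True: simplifies to H ↔ ¬H.
    H = True: this becomes True ↔ ¬True = False.
    H = False: this becomes False ↔ ¬False = False.
  E = False: the conjunct ¬((¬E ∨ (H ∧ ¬E))) becomes ¬((True ∨ H)) = False.
Case D = False: the conjunct (¬D ∨ (¬E ∨ (H ∧ ¬E))) ↔ ¬((D → (¬E ∨ D))) becomes (True ∨ (¬E ∨ (H ∧ ¬E))) ↔ ¬True = False.
Both cases fail — unsatisfiable.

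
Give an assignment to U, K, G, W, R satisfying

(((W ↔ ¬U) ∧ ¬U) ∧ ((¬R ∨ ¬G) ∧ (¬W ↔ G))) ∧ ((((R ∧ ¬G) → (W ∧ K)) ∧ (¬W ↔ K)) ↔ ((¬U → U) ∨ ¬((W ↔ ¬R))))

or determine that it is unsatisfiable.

U: False, K: True, G: False, W: True, R: False

  ((W ↔ ¬U) ∧ ¬U) ∧ ((¬R ∨ ¬G) ∧ (¬W ↔ G)) = True
    (W ↔ ¬U) ∧ ¬U = True
      W ↔ ¬U = True
        ¬U = True
      ¬U = True
    (¬R ∨ ¬G) ∧ (¬W ↔ G) = True
      ¬R ∨ ¬G = True
        ¬R = True
        ¬G = True
      ¬W ↔ G = True
        ¬W = False
  (((R ∧ ¬G) → (W ∧ K)) ∧ (¬W ↔ K)) ↔ ((¬U → U) ∨ ¬((W ↔ ¬R))) = True
    ((R ∧ ¬G) → (W ∧ K)) ∧ (¬W ↔ K) = False
      (R ∧ ¬G) → (W ∧ K) = True
        R ∧ ¬G = False
          ¬G = True
        W ∧ K = True
      ¬W ↔ K = False
        ¬W = False
    (¬U → U) ∨ ¬((W ↔ ¬R)) = False
      ¬U → U = False
        ¬U = True
      ¬((W ↔ ¬R)) = False
        W ↔ ¬R = True
          ¬R = True
Both conjuncts True, so the formula holds.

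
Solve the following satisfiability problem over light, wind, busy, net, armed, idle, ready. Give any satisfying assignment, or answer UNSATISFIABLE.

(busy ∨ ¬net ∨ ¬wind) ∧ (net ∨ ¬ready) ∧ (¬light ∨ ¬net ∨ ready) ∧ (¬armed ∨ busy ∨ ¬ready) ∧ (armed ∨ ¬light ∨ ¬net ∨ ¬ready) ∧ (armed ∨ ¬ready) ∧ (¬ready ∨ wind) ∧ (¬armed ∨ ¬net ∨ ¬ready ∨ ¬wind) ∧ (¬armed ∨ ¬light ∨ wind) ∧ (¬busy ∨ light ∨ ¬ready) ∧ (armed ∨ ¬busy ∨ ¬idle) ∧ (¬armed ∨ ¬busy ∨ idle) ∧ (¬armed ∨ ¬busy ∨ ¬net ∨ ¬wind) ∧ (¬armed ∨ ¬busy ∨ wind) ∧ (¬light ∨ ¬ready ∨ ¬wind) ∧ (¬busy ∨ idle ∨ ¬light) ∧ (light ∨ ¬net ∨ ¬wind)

Set light = False.
Set wind = False.
  then (¬ready ∨ wind) forces ready = False.
Set busy = False.
Set net = False.
Set armed = True.
Set idle = True.
All clauses satisfied.

light=F, wind=F, busy=F, net=F, armed=T, idle=T, ready=F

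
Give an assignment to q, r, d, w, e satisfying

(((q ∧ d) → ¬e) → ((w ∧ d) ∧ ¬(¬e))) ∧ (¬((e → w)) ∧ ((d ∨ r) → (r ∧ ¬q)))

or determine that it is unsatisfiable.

No satisfying assignment exists.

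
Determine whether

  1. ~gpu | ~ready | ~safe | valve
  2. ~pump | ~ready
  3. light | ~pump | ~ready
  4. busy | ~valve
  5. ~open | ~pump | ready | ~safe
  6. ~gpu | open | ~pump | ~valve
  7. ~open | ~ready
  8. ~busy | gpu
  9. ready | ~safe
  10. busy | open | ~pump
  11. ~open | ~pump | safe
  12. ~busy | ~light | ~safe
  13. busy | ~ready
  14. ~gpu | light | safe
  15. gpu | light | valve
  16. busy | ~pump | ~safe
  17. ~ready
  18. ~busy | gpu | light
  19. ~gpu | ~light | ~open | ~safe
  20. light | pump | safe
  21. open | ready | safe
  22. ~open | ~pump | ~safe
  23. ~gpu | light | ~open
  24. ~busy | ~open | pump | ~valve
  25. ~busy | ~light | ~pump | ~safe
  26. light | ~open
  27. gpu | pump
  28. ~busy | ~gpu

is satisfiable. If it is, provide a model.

Unit clause (~ready) forces ready = False.
In (ready | ~safe) only ~safe is left, so safe = False.
In (open | ready | safe) only open is left, so open = True.
In (light | ~open) only light is left, so light = True.
In (~open | ~pump | safe) only ~pump is left, so pump = False.
In (gpu | pump) only gpu is left, so gpu = True.
In (~busy | ~gpu) only ~busy is left, so busy = False.
In (busy | ~valve) only ~valve is left, so valve = False.
All clauses satisfied.

safe = False, pump = False, light = True, valve = False, ready = False, busy = False, gpu = True, open = True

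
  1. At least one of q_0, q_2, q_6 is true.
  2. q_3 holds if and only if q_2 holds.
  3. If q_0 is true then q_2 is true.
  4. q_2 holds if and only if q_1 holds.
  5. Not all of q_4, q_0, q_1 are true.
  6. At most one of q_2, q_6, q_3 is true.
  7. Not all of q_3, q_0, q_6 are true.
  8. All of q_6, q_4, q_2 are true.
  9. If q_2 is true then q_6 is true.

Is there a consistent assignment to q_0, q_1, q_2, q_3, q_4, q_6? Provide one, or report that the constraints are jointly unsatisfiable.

UNSATISFIABLE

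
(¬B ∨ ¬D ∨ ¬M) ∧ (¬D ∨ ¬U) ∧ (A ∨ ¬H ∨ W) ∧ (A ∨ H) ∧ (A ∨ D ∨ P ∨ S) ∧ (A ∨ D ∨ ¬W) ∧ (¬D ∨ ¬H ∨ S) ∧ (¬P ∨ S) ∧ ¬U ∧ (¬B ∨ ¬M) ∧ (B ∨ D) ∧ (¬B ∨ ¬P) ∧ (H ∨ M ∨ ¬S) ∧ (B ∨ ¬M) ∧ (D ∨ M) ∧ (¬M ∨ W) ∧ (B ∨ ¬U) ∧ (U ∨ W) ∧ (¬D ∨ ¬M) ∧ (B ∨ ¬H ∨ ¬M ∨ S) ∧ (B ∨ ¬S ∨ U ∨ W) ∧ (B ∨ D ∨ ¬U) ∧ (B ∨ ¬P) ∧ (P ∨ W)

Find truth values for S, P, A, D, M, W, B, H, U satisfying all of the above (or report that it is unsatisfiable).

S=T; P=F; A=T; D=T; M=F; W=T; B=T; H=T; U=F

Unit clause (¬U) forces U = False.
In (U ∨ W) only W is left, so W = True.
Set S = True.
Set P = False.
Set A = True.
Try D = False:
  (B ∨ D) forces B = True.
  (¬B ∨ ¬M) forces M = False.
  clause (D ∨ M) is falsified — backtrack.
So D = True.
  then (¬D ∨ ¬M) forces M = False.
  then (H ∨ M ∨ ¬S) forces H = True.
Set B = True.
All clauses satisfied.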